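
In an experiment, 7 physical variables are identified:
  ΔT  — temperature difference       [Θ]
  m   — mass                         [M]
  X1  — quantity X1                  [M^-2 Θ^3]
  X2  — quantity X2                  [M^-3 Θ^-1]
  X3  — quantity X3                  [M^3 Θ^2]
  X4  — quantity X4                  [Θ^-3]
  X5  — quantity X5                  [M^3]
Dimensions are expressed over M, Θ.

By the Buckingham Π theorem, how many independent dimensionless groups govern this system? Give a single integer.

Write exponents as rows M,Θ / cols ΔT,m,X1,X2,X3,X4,X5:
  M: [ 0  1 -2 -3  3  0  3]
  Θ: [ 1  0  3 -1  2 -3  0]
RREF → pivots at {ΔT,m} ⇒ r = 2
7 vars − rank 2 = 5 Π groups

5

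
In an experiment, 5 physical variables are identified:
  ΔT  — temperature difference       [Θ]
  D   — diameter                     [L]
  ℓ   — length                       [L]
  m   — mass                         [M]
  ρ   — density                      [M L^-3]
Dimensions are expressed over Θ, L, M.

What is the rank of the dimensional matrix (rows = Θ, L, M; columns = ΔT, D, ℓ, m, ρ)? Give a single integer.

Write exponents as rows Θ,L,M / cols ΔT,D,ℓ,m,ρ:
  Θ: [ 1  0  0  0  0]
  L: [ 0  1  1  0 -3]
  M: [ 0  0  0  1  1]
Row reduction gives pivot columns ΔT,D,m; rank = 3

3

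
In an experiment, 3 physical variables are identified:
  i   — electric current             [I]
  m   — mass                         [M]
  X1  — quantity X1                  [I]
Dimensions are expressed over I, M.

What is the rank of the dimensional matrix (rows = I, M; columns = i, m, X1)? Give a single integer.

Exponent matrix [I,M] × [i,m,X1]:
  I: [ 1  0  1]
  M: [ 0  1  0]
RREF → pivots at {i,m} ⇒ r = 2

2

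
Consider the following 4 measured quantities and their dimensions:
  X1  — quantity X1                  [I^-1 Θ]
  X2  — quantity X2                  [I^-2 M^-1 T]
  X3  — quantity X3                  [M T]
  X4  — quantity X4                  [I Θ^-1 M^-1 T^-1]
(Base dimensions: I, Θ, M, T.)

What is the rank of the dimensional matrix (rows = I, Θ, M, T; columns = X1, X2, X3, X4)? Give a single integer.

3

Exponent matrix [I,Θ,M,T] × [X1,X2,X3,X4]:
  I: [-1 -2  0  1]
  Θ: [ 1  0  0 -1]
  M: [ 0 -1  1 -1]
  T: [ 0  1  1 -1]
Echelon form has 3 nonzero rows (pivots: X1,X2,X3)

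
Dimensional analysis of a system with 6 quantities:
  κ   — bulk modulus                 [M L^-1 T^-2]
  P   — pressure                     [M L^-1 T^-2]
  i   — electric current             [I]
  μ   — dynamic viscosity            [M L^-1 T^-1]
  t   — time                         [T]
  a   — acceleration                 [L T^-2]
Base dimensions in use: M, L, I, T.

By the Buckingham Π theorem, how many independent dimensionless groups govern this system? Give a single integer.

Exponent matrix [M,L,I,T] × [κ,P,i,μ,t,a]:
  M: [ 1  1  0  1  0  0]
  L: [-1 -1  0 -1  0  1]
  I: [ 0  0  1  0  0  0]
  T: [-2 -2  0 -1  1 -2]
RREF → pivots at {κ,i,μ,a} ⇒ r = 4
6 vars − rank 4 = 2 Π groups

2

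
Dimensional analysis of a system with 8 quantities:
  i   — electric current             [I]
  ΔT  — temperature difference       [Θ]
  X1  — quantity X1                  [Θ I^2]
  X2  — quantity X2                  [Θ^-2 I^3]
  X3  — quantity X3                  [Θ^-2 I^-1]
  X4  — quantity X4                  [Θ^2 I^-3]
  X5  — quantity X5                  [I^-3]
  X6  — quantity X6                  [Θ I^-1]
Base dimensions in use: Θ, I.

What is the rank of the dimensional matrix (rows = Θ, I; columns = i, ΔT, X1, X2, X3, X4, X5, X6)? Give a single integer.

2

Write exponents as rows Θ,I / cols i,ΔT,X1,X2,X3,X4,X5,X6:
  Θ: [ 0  1  1 -2 -2  2  0  1]
  I: [ 1  0  2  3 -1 -3 -3 -1]
RREF → pivots at {i,ΔT} ⇒ r = 2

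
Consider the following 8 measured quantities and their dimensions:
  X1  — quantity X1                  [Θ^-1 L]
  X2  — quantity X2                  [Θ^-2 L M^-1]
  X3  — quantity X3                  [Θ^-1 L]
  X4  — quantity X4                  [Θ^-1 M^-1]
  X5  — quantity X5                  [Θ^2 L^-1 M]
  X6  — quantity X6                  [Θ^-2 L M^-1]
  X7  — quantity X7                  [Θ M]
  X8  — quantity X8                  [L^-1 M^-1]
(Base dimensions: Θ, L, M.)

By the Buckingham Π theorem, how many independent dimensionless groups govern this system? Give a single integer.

Exponent matrix [Θ,L,M] × [X1,X2,X3,X4,X5,X6,X7,X8]:
  Θ: [-1 -2 -1 -1  2 -2  1  0]
  L: [ 1  1  1  0 -1  1  0 -1]
  M: [ 0 -1  0 -1  1 -1  1 -1]
RREF → pivots at {X1,X2} ⇒ r = 2
n=8, r=2 ⇒ 6 dimensionless groups

6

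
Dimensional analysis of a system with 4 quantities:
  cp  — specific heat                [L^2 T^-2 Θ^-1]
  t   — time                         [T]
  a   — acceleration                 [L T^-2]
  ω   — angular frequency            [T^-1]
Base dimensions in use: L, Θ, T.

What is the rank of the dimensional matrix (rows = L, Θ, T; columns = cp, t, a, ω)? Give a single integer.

Dimensional matrix (L×Θ×T by cp×t×a×ω):
  L: [ 2  0  1  0]
  Θ: [-1  0  0  0]
  T: [-2  1 -2 -1]
Echelon form has 3 nonzero rows (pivots: cp,t,a)

3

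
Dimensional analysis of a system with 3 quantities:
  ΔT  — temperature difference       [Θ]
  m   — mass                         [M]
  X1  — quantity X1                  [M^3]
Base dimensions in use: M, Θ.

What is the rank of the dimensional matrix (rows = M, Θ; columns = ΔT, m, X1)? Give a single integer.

Dimensional matrix (M×Θ by ΔT×m×X1):
  M: [ 0  1  3]
  Θ: [ 1  0  0]
Echelon form has 2 nonzero rows (pivots: ΔT,m)

2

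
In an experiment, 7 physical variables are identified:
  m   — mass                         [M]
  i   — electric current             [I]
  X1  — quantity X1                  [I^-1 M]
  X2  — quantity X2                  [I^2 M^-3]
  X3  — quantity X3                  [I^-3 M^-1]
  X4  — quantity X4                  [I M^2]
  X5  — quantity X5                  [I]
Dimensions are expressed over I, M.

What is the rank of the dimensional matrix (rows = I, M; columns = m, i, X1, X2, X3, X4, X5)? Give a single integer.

Write exponents as rows I,M / cols m,i,X1,X2,X3,X4,X5:
  I: [ 0  1 -1  2 -3  1  1]
  M: [ 1  0  1 -3 -1  2  0]
Echelon form has 2 nonzero rows (pivots: m,i)

2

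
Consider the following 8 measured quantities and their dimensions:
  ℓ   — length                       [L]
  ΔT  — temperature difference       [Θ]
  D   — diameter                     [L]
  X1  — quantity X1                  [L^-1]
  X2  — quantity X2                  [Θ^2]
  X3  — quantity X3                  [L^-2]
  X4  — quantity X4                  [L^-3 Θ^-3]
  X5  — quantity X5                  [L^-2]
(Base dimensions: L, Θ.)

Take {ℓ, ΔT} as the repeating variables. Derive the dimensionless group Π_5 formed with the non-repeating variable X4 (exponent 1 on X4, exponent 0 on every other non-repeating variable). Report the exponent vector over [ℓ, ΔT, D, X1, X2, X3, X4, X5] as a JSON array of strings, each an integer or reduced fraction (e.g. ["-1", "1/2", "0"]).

Dimensional matrix (L×Θ by ℓ×ΔT×D×X1×X2×X3×X4×X5):
  L: [ 1  0  1 -1  0 -2 -3 -2]
  Θ: [ 0  1  0  0  2  0 -3  0]
Row reduction gives pivot columns ℓ,ΔT; rank = 2
Repeat: ℓ,ΔT; free: D,X1,X2,X3,X4,X5
RREF:
  r0: [   1    0    1   -1    0   -2   -3   -2]
  r1: [   0    1    0    0    2    0   -3    0]
Fix exponent of X4 at 1, D at 0, X1 at 0, X2 at 0, X3 at 0, X5 at 0; solve each RREF row for its pivot's exponent:
  r0: exp(ℓ) + (-3)·1 = 0 ⇒ exp(ℓ) = 3
  r1: exp(ΔT) + (-3)·1 = 0 ⇒ exp(ΔT) = 3
Π_5 = ℓ^3 · ΔT^3 · X4

["3", "3", "0", "0", "0", "0", "1", "0"]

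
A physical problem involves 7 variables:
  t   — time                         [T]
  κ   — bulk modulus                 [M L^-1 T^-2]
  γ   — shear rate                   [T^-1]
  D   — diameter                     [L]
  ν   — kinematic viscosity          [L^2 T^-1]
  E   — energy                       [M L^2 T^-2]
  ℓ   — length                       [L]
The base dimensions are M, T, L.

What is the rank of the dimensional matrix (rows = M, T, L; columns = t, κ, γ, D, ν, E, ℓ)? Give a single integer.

Exponent matrix [M,T,L] × [t,κ,γ,D,ν,E,ℓ]:
  M: [ 0  1  0  0  0  1  0]
  T: [ 1 -2 -1  0 -1 -2  0]
  L: [ 0 -1  0  1  2  2  1]
Row reduction gives pivot columns t,κ,D; rank = 3

3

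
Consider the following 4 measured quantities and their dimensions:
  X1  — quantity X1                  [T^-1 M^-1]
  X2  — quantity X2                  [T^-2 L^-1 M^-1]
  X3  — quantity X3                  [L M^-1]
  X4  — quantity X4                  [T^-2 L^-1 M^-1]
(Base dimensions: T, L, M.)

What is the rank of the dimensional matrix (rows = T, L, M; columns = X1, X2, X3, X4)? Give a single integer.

2

Write exponents as rows T,L,M / cols X1,X2,X3,X4:
  T: [-1 -2  0 -2]
  L: [ 0 -1  1 -1]
  M: [-1 -1 -1 -1]
Row reduction gives pivot columns X1,X2; rank = 2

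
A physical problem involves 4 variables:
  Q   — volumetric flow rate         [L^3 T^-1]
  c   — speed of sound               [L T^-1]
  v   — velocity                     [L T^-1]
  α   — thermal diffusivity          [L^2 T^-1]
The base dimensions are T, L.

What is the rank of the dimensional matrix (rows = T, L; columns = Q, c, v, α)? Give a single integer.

2

Write exponents as rows T,L / cols Q,c,v,α:
  T: [-1 -1 -1 -1]
  L: [ 3  1  1  2]
RREF → pivots at {Q,c} ⇒ r = 2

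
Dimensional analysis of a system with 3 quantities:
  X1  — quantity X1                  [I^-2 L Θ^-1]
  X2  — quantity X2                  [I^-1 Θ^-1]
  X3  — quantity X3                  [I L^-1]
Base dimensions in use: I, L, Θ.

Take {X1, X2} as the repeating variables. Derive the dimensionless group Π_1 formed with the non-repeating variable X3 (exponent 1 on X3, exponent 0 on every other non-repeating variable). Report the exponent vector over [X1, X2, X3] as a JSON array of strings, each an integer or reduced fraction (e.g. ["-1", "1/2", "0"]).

Exponent matrix [I,L,Θ] × [X1,X2,X3]:
  I: [-2 -1  1]
  L: [ 1  0 -1]
  Θ: [-1 -1  0]
Echelon form has 2 nonzero rows (pivots: X1,X2)
Repeat: X1,X2; free: X3
RREF:
  r0: [   1    0   -1]
  r1: [   0    1    1]
  r2: [   0    0    0]
Fix exponent of X3 at 1; solve each RREF row for its pivot's exponent:
  r0: exp(X1) + (-1)·1 = 0 ⇒ exp(X1) = 1
  r1: exp(X2) + (1)·1 = 0 ⇒ exp(X2) = -1
Π_1 = X1 · X2^-1 · X3

["1", "-1", "1"]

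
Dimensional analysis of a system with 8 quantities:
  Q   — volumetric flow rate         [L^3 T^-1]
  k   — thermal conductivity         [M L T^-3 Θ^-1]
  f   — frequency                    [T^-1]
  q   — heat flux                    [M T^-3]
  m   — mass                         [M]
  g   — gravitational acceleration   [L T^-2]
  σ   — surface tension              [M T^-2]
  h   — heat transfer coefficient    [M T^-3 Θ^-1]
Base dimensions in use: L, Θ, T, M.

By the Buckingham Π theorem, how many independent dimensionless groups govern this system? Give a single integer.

Exponent matrix [L,Θ,T,M] × [Q,k,f,q,m,g,σ,h]:
  L: [ 3  1  0  0  0  1  0  0]
  Θ: [ 0 -1  0  0  0  0  0 -1]
  T: [-1 -3 -1 -3  0 -2 -2 -3]
  M: [ 0  1  0  1  1  0  1  1]
Echelon form has 4 nonzero rows (pivots: Q,k,f,q)
8 vars − rank 4 = 4 Π groups

4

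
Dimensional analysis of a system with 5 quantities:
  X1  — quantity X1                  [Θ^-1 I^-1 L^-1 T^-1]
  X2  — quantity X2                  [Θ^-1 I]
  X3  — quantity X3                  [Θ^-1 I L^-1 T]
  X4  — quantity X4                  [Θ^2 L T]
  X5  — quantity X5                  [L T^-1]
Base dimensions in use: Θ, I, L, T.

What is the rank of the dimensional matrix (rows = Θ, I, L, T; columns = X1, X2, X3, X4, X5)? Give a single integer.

Write exponents as rows Θ,I,L,T / cols X1,X2,X3,X4,X5:
  Θ: [-1 -1 -1  2  0]
  I: [-1  1  1  0  0]
  L: [-1  0 -1  1  1]
  T: [-1  0  1  1 -1]
Echelon form has 3 nonzero rows (pivots: X1,X2,X3)

3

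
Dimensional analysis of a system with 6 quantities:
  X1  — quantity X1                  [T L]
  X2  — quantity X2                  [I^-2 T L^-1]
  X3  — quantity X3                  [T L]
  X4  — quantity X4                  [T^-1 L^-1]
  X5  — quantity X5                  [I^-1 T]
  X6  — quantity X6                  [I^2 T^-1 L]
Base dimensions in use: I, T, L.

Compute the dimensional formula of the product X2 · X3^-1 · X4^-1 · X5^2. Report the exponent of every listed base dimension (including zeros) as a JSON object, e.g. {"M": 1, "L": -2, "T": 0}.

Write exponents as rows I,T,L / cols X1,X2,X3,X4,X5,X6:
  I: [ 0 -2  0  0 -1  2]
  T: [ 1  1  1 -1  1 -1]
  L: [ 1 -1  1 -1  0  1]
  [I]: (1)·-2+(-1)·0+(-1)·0+(2)·-1 = -4
  [T]: (1)·1+(-1)·1+(-1)·-1+(2)·1 = 3
  [L]: (1)·-1+(-1)·1+(-1)·-1+(2)·0 = -1
⇒ I^-4 T^3 L^-1

{"I": -4, "T": 3, "L": -1}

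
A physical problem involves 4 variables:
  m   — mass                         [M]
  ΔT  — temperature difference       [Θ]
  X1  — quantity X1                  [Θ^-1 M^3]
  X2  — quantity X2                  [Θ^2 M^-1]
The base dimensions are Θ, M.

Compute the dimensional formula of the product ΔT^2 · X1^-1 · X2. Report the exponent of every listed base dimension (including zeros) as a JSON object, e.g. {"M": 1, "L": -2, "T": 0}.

Dimensional matrix (Θ×M by m×ΔT×X1×X2):
  Θ: [ 0  1 -1  2]
  M: [ 1  0  3 -1]
  [Θ]: (2)·1+(-1)·-1+(1)·2 = 5
  [M]: (2)·0+(-1)·3+(1)·-1 = -4
⇒ Θ^5 M^-4

{"Θ": 5, "M": -4}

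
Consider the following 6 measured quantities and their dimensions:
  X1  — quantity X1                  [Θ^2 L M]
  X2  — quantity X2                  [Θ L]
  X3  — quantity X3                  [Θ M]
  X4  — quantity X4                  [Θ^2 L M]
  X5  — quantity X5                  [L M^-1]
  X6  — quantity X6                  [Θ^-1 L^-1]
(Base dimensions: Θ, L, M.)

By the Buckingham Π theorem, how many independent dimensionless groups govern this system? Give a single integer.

Exponent matrix [Θ,L,M] × [X1,X2,X3,X4,X5,X6]:
  Θ: [ 2  1  1  2  0 -1]
  L: [ 1  1  0  1  1 -1]
  M: [ 1  0  1  1 -1  0]
Echelon form has 2 nonzero rows (pivots: X1,X2)
6 vars − rank 2 = 4 Π groups

4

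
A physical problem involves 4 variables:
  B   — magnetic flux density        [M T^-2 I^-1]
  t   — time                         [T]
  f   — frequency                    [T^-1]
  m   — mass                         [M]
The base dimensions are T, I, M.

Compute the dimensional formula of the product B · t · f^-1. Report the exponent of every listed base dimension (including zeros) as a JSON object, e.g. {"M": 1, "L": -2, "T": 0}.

{"T": 0, "I": -1, "M": 1}

Dimensional matrix (T×I×M by B×t×f×m):
  T: [-2  1 -1  0]
  I: [-1  0  0  0]
  M: [ 1  0  0  1]
  [T]: (1)·-2+(1)·1+(-1)·-1 = 0
  [I]: (1)·-1+(1)·0+(-1)·0 = -1
  [M]: (1)·1+(1)·0+(-1)·0 = 1
⇒ I^-1 M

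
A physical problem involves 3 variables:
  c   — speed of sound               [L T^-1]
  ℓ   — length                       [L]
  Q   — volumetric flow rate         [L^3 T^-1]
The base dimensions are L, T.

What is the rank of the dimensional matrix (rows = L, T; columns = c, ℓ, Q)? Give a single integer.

2

Write exponents as rows L,T / cols c,ℓ,Q:
  L: [ 1  1  3]
  T: [-1  0 -1]
RREF → pivots at {c,ℓ} ⇒ r = 2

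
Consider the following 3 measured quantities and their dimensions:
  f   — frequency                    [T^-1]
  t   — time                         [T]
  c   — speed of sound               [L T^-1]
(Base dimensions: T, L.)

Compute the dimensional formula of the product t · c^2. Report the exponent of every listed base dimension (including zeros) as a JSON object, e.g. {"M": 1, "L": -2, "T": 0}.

{"T": -1, "L": 2}

Dimensional matrix (T×L by f×t×c):
  T: [-1  1 -1]
  L: [ 0  0  1]
  [T]: (1)·1+(2)·-1 = -1
  [L]: (1)·0+(2)·1 = 2
⇒ T^-1 L^2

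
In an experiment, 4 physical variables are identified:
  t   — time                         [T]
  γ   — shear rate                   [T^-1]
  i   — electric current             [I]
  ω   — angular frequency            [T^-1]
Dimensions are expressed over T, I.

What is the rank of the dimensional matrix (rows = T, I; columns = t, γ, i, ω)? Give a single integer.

2

Write exponents as rows T,I / cols t,γ,i,ω:
  T: [ 1 -1  0 -1]
  I: [ 0  0  1  0]
Echelon form has 2 nonzero rows (pivots: t,i)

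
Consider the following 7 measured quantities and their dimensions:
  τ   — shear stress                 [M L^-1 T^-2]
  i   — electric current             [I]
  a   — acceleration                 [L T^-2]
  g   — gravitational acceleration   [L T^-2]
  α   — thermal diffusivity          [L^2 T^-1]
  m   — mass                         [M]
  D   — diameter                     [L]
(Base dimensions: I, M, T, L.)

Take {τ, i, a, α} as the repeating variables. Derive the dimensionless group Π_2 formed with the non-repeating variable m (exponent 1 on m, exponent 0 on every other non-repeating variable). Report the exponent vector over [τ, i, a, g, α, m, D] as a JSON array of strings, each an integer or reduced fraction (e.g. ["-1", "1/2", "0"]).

Write exponents as rows I,M,T,L / cols τ,i,a,g,α,m,D:
  I: [ 0  1  0  0  0  0  0]
  M: [ 1  0  0  0  0  1  0]
  T: [-2  0 -2 -2 -1  0  0]
  L: [-1  0  1  1  2  0  1]
Row reduction gives pivot columns τ,i,a,α; rank = 4
Pivot set = {τ,i,a,α}, free = {g,m,D}
RREF:
  r0: [   1    0    0    0    0    1    0]
  r1: [   0    1    0    0    0    0    0]
  r2: [   0    0    1    1    0 -5/3 -1/3]
  r3: [   0    0    0    0    1  4/3  2/3]
Fix exponent of m at 1, g at 0, D at 0; solve each RREF row for its pivot's exponent:
  r0: exp(τ) + (1)·1 = 0 ⇒ exp(τ) = -1
  r1: exp(i) + (0)·1 = 0 ⇒ exp(i) = 0
  r2: exp(a) + (-5/3)·1 = 0 ⇒ exp(a) = 5/3
  r3: exp(α) + (4/3)·1 = 0 ⇒ exp(α) = -4/3
Π_2 = τ^-1 · a^(5/3) · α^(-4/3) · m

["-1", "0", "5/3", "0", "-4/3", "1", "0"]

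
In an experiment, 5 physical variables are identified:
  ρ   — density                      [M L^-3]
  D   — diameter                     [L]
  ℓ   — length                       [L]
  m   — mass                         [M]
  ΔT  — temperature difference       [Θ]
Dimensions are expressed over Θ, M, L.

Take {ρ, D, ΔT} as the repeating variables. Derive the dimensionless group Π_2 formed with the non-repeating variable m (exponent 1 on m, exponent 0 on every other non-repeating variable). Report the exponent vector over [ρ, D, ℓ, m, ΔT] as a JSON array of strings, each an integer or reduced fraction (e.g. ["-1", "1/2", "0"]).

["-1", "-3", "0", "1", "0"]

Dimensional matrix (Θ×M×L by ρ×D×ℓ×m×ΔT):
  Θ: [ 0  0  0  0  1]
  M: [ 1  0  0  1  0]
  L: [-3  1  1  0  0]
Row reduction gives pivot columns ρ,D,ΔT; rank = 3
Repeat: ρ,D,ΔT; free: ℓ,m
RREF:
  r0: [   1    0    0    1    0]
  r1: [   0    1    1    3    0]
  r2: [   0    0    0    0    1]
Fix exponent of m at 1, ℓ at 0; solve each RREF row for its pivot's exponent:
  r0: exp(ρ) + (1)·1 = 0 ⇒ exp(ρ) = -1
  r1: exp(D) + (3)·1 = 0 ⇒ exp(D) = -3
  r2: exp(ΔT) + (0)·1 = 0 ⇒ exp(ΔT) = 0
Π_2 = ρ^-1 · D^-3 · m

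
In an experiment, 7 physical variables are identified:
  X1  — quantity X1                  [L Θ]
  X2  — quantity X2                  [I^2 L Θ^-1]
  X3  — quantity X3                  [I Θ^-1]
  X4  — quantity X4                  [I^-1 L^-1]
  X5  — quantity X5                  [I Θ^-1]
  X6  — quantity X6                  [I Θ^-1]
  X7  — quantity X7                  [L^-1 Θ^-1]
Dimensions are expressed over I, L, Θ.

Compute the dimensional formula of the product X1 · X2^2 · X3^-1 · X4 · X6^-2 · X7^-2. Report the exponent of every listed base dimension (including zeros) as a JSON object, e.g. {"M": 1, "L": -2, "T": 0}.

{"I": 0, "L": 4, "Θ": 4}

Write exponents as rows I,L,Θ / cols X1,X2,X3,X4,X5,X6,X7:
  I: [ 0  2  1 -1  1  1  0]
  L: [ 1  1  0 -1  0  0 -1]
  Θ: [ 1 -1 -1  0 -1 -1 -1]
  [I]: (1)·0+(2)·2+(-1)·1+(1)·-1+(-2)·1+(-2)·0 = 0
  [L]: (1)·1+(2)·1+(-1)·0+(1)·-1+(-2)·0+(-2)·-1 = 4
  [Θ]: (1)·1+(2)·-1+(-1)·-1+(1)·0+(-2)·-1+(-2)·-1 = 4
⇒ L^4 Θ^4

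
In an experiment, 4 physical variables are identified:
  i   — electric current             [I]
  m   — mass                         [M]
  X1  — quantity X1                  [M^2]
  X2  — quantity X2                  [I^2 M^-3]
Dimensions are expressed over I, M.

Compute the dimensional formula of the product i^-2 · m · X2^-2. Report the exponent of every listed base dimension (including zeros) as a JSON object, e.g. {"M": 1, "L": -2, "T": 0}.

Exponent matrix [I,M] × [i,m,X1,X2]:
  I: [ 1  0  0  2]
  M: [ 0  1  2 -3]
  [I]: (-2)·1+(1)·0+(-2)·2 = -6
  [M]: (-2)·0+(1)·1+(-2)·-3 = 7
⇒ I^-6 M^7

{"I": -6, "M": 7}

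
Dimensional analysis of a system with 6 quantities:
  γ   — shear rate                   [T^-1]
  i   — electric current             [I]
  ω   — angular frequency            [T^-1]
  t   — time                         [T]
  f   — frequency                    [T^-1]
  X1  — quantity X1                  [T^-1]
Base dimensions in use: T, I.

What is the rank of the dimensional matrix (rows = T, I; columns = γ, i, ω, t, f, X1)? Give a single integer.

2

Write exponents as rows T,I / cols γ,i,ω,t,f,X1:
  T: [-1  0 -1  1 -1 -1]
  I: [ 0  1  0  0  0  0]
Echelon form has 2 nonzero rows (pivots: γ,i)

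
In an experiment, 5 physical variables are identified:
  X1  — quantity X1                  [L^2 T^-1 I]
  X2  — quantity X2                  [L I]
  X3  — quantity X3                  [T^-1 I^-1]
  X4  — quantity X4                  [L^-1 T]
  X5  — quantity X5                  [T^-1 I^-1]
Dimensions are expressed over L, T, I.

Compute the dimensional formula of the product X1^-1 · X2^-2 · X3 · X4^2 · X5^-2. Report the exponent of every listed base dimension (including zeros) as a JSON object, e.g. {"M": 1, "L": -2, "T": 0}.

{"L": -6, "T": 4, "I": -2}

Dimensional matrix (L×T×I by X1×X2×X3×X4×X5):
  L: [ 2  1  0 -1  0]
  T: [-1  0 -1  1 -1]
  I: [ 1  1 -1  0 -1]
  [L]: (-1)·2+(-2)·1+(1)·0+(2)·-1+(-2)·0 = -6
  [T]: (-1)·-1+(-2)·0+(1)·-1+(2)·1+(-2)·-1 = 4
  [I]: (-1)·1+(-2)·1+(1)·-1+(2)·0+(-2)·-1 = -2
⇒ L^-6 T^4 I^-2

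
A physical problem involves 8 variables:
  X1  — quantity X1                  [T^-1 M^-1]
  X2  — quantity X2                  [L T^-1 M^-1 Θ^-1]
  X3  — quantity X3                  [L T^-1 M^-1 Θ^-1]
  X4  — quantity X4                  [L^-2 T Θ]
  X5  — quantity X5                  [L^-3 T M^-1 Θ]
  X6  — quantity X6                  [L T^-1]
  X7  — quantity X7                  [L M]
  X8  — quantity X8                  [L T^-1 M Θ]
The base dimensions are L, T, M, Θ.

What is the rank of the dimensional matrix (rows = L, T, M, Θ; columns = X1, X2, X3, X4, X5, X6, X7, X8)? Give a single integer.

3

Write exponents as rows L,T,M,Θ / cols X1,X2,X3,X4,X5,X6,X7,X8:
  L: [ 0  1  1 -2 -3  1  1  1]
  T: [-1 -1 -1  1  1 -1  0 -1]
  M: [-1 -1 -1  0 -1  0  1  1]
  Θ: [ 0 -1 -1  1  1  0  0  1]
Echelon form has 3 nonzero rows (pivots: X1,X2,X4)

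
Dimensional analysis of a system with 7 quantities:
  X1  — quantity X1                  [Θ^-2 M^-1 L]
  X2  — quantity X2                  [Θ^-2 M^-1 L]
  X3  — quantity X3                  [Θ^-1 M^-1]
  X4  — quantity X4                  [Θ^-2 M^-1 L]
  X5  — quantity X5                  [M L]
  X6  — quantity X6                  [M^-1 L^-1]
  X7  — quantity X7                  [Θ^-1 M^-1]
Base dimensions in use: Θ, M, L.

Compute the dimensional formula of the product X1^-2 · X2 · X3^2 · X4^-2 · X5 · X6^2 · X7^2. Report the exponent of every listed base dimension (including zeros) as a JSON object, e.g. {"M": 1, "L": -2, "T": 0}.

Exponent matrix [Θ,M,L] × [X1,X2,X3,X4,X5,X6,X7]:
  Θ: [-2 -2 -1 -2  0  0 -1]
  M: [-1 -1 -1 -1  1 -1 -1]
  L: [ 1  1  0  1  1 -1  0]
  [Θ]: (-2)·-2+(1)·-2+(2)·-1+(-2)·-2+(1)·0+(2)·0+(2)·-1 = 2
  [M]: (-2)·-1+(1)·-1+(2)·-1+(-2)·-1+(1)·1+(2)·-1+(2)·-1 = -2
  [L]: (-2)·1+(1)·1+(2)·0+(-2)·1+(1)·1+(2)·-1+(2)·0 = -4
⇒ Θ^2 M^-2 L^-4

{"Θ": 2, "M": -2, "L": -4}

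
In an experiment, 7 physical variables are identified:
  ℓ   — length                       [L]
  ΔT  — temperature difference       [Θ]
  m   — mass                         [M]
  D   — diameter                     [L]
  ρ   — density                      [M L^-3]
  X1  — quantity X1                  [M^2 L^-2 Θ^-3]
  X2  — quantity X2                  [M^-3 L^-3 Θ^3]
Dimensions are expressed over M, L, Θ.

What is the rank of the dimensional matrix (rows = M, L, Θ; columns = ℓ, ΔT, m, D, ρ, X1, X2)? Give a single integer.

3

Dimensional matrix (M×L×Θ by ℓ×ΔT×m×D×ρ×X1×X2):
  M: [ 0  0  1  0  1  2 -3]
  L: [ 1  0  0  1 -3 -2 -3]
  Θ: [ 0  1  0  0  0 -3  3]
RREF → pivots at {ℓ,ΔT,m} ⇒ r = 3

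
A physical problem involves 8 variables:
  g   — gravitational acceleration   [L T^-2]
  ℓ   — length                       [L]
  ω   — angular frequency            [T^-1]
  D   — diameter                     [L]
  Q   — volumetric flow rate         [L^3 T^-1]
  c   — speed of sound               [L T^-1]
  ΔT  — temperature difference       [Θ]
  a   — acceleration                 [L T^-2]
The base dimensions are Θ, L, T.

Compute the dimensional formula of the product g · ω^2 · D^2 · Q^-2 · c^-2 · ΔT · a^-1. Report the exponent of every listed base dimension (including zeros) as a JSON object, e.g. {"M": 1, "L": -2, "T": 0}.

{"Θ": 1, "L": -6, "T": 2}

Exponent matrix [Θ,L,T] × [g,ℓ,ω,D,Q,c,ΔT,a]:
  Θ: [ 0  0  0  0  0  0  1  0]
  L: [ 1  1  0  1  3  1  0  1]
  T: [-2  0 -1  0 -1 -1  0 -2]
  [Θ]: (1)·0+(2)·0+(2)·0+(-2)·0+(-2)·0+(1)·1+(-1)·0 = 1
  [L]: (1)·1+(2)·0+(2)·1+(-2)·3+(-2)·1+(1)·0+(-1)·1 = -6
  [T]: (1)·-2+(2)·-1+(2)·0+(-2)·-1+(-2)·-1+(1)·0+(-1)·-2 = 2
⇒ Θ L^-6 T^2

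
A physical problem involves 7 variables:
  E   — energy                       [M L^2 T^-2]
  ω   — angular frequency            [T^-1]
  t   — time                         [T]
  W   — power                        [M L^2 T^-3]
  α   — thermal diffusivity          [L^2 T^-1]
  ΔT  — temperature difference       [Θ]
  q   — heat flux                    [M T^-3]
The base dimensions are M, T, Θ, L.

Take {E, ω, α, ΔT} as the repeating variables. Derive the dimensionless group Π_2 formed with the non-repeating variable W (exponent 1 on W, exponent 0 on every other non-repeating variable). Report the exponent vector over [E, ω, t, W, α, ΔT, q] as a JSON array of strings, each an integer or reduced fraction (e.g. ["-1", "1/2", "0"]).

["-1", "-1", "0", "1", "0", "0", "0"]

Dimensional matrix (M×T×Θ×L by E×ω×t×W×α×ΔT×q):
  M: [ 1  0  0  1  0  0  1]
  T: [-2 -1  1 -3 -1  0 -3]
  Θ: [ 0  0  0  0  0  1  0]
  L: [ 2  0  0  2  2  0  0]
Echelon form has 4 nonzero rows (pivots: E,ω,α,ΔT)
Pivot set = {E,ω,α,ΔT}, free = {t,W,q}
RREF:
  r0: [   1    0    0    1    0    0    1]
  r1: [   0    1   -1    1    0    0    2]
  r2: [   0    0    0    0    1    0   -1]
  r3: [   0    0    0    0    0    1    0]
Fix exponent of W at 1, t at 0, q at 0; solve each RREF row for its pivot's exponent:
  r0: exp(E) + (1)·1 = 0 ⇒ exp(E) = -1
  r1: exp(ω) + (1)·1 = 0 ⇒ exp(ω) = -1
  r2: exp(α) + (0)·1 = 0 ⇒ exp(α) = 0
  r3: exp(ΔT) + (0)·1 = 0 ⇒ exp(ΔT) = 0
Π_2 = E^-1 · ω^-1 · W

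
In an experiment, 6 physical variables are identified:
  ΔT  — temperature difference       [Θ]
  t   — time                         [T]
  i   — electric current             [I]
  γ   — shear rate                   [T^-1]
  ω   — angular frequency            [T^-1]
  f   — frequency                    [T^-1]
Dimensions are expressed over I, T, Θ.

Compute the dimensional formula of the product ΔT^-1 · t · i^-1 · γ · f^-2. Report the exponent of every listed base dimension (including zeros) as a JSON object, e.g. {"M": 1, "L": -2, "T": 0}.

Write exponents as rows I,T,Θ / cols ΔT,t,i,γ,ω,f:
  I: [ 0  0  1  0  0  0]
  T: [ 0  1  0 -1 -1 -1]
  Θ: [ 1  0  0  0  0  0]
  [I]: (-1)·0+(1)·0+(-1)·1+(1)·0+(-2)·0 = -1
  [T]: (-1)·0+(1)·1+(-1)·0+(1)·-1+(-2)·-1 = 2
  [Θ]: (-1)·1+(1)·0+(-1)·0+(1)·0+(-2)·0 = -1
⇒ I^-1 T^2 Θ^-1

{"I": -1, "T": 2, "Θ": -1}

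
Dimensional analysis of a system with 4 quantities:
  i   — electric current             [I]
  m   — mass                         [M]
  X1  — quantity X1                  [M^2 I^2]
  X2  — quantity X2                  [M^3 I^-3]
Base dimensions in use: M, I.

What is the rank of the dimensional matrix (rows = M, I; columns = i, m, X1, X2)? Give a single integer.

Exponent matrix [M,I] × [i,m,X1,X2]:
  M: [ 0  1  2  3]
  I: [ 1  0  2 -3]
RREF → pivots at {i,m} ⇒ r = 2

2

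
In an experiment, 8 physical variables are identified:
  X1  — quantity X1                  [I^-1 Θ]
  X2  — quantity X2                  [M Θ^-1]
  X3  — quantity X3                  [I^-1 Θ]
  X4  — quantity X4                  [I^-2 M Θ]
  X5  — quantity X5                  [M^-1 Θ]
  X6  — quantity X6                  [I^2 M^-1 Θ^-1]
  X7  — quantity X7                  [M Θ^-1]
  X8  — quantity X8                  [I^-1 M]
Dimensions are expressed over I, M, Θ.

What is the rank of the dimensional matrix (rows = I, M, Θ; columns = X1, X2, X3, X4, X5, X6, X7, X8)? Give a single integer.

Exponent matrix [I,M,Θ] × [X1,X2,X3,X4,X5,X6,X7,X8]:
  I: [-1  0 -1 -2  0  2  0 -1]
  M: [ 0  1  0  1 -1 -1  1  1]
  Θ: [ 1 -1  1  1  1 -1 -1  0]
Row reduction gives pivot columns X1,X2; rank = 2

2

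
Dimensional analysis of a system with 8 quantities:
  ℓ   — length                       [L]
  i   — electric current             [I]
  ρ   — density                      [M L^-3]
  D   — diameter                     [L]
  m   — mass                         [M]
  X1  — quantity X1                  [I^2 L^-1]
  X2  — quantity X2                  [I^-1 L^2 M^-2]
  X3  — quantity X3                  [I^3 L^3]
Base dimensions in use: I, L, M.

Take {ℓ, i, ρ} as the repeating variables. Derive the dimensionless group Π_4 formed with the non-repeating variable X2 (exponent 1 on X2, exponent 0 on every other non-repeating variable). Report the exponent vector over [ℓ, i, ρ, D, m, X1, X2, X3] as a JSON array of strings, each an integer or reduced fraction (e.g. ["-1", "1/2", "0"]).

Exponent matrix [I,L,M] × [ℓ,i,ρ,D,m,X1,X2,X3]:
  I: [ 0  1  0  0  0  2 -1  3]
  L: [ 1  0 -3  1  0 -1  2  3]
  M: [ 0  0  1  0  1  0 -2  0]
Echelon form has 3 nonzero rows (pivots: ℓ,i,ρ)
Repeat: ℓ,i,ρ; free: D,m,X1,X2,X3
RREF:
  r0: [   1    0    0    1    3   -1   -4    3]
  r1: [   0    1    0    0    0    2   -1    3]
  r2: [   0    0    1    0    1    0   -2    0]
Fix exponent of X2 at 1, D at 0, m at 0, X1 at 0, X3 at 0; solve each RREF row for its pivot's exponent:
  r0: exp(ℓ) + (-4)·1 = 0 ⇒ exp(ℓ) = 4
  r1: exp(i) + (-1)·1 = 0 ⇒ exp(i) = 1
  r2: exp(ρ) + (-2)·1 = 0 ⇒ exp(ρ) = 2
Π_4 = ℓ^4 · i · ρ^2 · X2

["4", "1", "2", "0", "0", "0", "1", "0"]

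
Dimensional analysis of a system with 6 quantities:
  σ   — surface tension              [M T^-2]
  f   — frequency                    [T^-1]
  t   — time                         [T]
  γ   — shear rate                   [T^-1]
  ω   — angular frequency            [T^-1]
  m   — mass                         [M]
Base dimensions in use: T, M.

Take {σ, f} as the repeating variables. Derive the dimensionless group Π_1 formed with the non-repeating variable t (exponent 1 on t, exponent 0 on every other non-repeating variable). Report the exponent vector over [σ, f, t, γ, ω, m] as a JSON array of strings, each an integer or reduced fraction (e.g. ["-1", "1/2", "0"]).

Dimensional matrix (T×M by σ×f×t×γ×ω×m):
  T: [-2 -1  1 -1 -1  0]
  M: [ 1  0  0  0  0  1]
Echelon form has 2 nonzero rows (pivots: σ,f)
Pivot set = {σ,f}, free = {t,γ,ω,m}
RREF:
  r0: [   1    0    0    0    0    1]
  r1: [   0    1   -1    1    1   -2]
Fix exponent of t at 1, γ at 0, ω at 0, m at 0; solve each RREF row for its pivot's exponent:
  r0: exp(σ) + (0)·1 = 0 ⇒ exp(σ) = 0
  r1: exp(f) + (-1)·1 = 0 ⇒ exp(f) = 1
Π_1 = f · t

["0", "1", "1", "0", "0", "0"]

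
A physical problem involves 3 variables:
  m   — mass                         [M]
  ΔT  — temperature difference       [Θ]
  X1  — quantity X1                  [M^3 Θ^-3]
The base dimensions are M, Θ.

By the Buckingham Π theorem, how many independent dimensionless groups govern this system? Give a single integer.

Dimensional matrix (M×Θ by m×ΔT×X1):
  M: [ 1  0  3]
  Θ: [ 0  1 -3]
RREF → pivots at {m,ΔT} ⇒ r = 2
3 vars − rank 2 = 1 Π group

1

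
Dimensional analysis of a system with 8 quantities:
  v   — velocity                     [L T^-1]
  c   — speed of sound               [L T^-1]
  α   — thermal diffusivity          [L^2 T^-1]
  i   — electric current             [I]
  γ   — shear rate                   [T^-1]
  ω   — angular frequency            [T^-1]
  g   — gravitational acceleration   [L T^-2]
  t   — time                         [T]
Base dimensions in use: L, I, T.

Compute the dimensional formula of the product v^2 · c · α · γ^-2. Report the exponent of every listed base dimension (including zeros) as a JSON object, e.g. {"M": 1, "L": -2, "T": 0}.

{"L": 5, "I": 0, "T": -2}

Write exponents as rows L,I,T / cols v,c,α,i,γ,ω,g,t:
  L: [ 1  1  2  0  0  0  1  0]
  I: [ 0  0  0  1  0  0  0  0]
  T: [-1 -1 -1  0 -1 -1 -2  1]
  [L]: (2)·1+(1)·1+(1)·2+(-2)·0 = 5
  [I]: (2)·0+(1)·0+(1)·0+(-2)·0 = 0
  [T]: (2)·-1+(1)·-1+(1)·-1+(-2)·-1 = -2
⇒ L^5 T^-2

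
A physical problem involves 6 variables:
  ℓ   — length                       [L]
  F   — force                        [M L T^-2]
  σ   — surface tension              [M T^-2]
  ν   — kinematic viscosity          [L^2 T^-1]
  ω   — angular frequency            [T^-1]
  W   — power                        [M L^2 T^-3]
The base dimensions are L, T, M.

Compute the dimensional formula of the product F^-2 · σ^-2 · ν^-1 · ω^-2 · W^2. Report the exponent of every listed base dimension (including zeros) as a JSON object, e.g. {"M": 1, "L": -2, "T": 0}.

Exponent matrix [L,T,M] × [ℓ,F,σ,ν,ω,W]:
  L: [ 1  1  0  2  0  2]
  T: [ 0 -2 -2 -1 -1 -3]
  M: [ 0  1  1  0  0  1]
  [L]: (-2)·1+(-2)·0+(-1)·2+(-2)·0+(2)·2 = 0
  [T]: (-2)·-2+(-2)·-2+(-1)·-1+(-2)·-1+(2)·-3 = 5
  [M]: (-2)·1+(-2)·1+(-1)·0+(-2)·0+(2)·1 = -2
⇒ T^5 M^-2

{"L": 0, "T": 5, "M": -2}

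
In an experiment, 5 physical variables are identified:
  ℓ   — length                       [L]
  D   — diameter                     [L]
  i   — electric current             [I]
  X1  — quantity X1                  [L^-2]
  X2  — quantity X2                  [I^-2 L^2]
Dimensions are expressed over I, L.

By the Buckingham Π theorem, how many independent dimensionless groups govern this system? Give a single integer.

Exponent matrix [I,L] × [ℓ,D,i,X1,X2]:
  I: [ 0  0  1  0 -2]
  L: [ 1  1  0 -2  2]
Echelon form has 2 nonzero rows (pivots: ℓ,i)
n=5, r=2 ⇒ 3 dimensionless groups

3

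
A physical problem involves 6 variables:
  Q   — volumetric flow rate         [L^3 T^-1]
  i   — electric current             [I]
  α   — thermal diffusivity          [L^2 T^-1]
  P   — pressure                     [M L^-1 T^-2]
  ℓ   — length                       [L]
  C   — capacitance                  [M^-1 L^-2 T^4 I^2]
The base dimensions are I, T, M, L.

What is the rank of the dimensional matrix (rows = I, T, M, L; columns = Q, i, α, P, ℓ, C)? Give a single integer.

Write exponents as rows I,T,M,L / cols Q,i,α,P,ℓ,C:
  I: [ 0  1  0  0  0  2]
  T: [-1  0 -1 -2  0  4]
  M: [ 0  0  0  1  0 -1]
  L: [ 3  0  2 -1  1 -2]
Echelon form has 4 nonzero rows (pivots: Q,i,α,P)

4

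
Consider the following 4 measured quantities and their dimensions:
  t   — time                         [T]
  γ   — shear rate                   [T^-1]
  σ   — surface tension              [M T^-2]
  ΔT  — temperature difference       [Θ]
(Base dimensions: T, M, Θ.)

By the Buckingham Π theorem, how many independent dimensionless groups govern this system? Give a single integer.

1

Write exponents as rows T,M,Θ / cols t,γ,σ,ΔT:
  T: [ 1 -1 -2  0]
  M: [ 0  0  1  0]
  Θ: [ 0  0  0  1]
Row reduction gives pivot columns t,σ,ΔT; rank = 3
4 vars − rank 3 = 1 Π group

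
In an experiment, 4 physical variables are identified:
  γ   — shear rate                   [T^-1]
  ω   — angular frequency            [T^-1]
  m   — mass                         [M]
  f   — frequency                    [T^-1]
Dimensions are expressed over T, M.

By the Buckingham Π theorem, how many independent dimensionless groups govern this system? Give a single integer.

Exponent matrix [T,M] × [γ,ω,m,f]:
  T: [-1 -1  0 -1]
  M: [ 0  0  1  0]
Row reduction gives pivot columns γ,m; rank = 2
Π count = n − r = 4 − 2 = 2

2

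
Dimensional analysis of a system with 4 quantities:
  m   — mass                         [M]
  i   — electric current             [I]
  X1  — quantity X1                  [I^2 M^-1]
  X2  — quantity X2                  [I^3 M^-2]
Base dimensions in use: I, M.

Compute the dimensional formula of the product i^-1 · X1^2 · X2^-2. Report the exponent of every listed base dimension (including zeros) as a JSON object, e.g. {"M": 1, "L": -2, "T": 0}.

{"I": -3, "M": 2}

Dimensional matrix (I×M by m×i×X1×X2):
  I: [ 0  1  2  3]
  M: [ 1  0 -1 -2]
  [I]: (-1)·1+(2)·2+(-2)·3 = -3
  [M]: (-1)·0+(2)·-1+(-2)·-2 = 2
⇒ I^-3 M^2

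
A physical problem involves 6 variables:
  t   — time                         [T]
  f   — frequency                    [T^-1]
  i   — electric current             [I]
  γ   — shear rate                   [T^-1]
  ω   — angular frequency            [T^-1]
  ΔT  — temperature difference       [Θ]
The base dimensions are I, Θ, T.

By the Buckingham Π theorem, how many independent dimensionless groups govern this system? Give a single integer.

3

Exponent matrix [I,Θ,T] × [t,f,i,γ,ω,ΔT]:
  I: [ 0  0  1  0  0  0]
  Θ: [ 0  0  0  0  0  1]
  T: [ 1 -1  0 -1 -1  0]
Echelon form has 3 nonzero rows (pivots: t,i,ΔT)
6 vars − rank 3 = 3 Π groups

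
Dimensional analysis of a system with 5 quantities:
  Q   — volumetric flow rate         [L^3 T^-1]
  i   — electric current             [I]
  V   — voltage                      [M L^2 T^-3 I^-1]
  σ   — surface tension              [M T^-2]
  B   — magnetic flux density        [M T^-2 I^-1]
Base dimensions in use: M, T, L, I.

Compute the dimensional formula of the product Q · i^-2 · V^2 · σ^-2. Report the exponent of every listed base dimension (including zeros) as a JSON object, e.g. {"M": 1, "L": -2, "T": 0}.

{"M": 0, "T": -3, "L": 7, "I": -4}

Write exponents as rows M,T,L,I / cols Q,i,V,σ,B:
  M: [ 0  0  1  1  1]
  T: [-1  0 -3 -2 -2]
  L: [ 3  0  2  0  0]
  I: [ 0  1 -1  0 -1]
  [M]: (1)·0+(-2)·0+(2)·1+(-2)·1 = 0
  [T]: (1)·-1+(-2)·0+(2)·-3+(-2)·-2 = -3
  [L]: (1)·3+(-2)·0+(2)·2+(-2)·0 = 7
  [I]: (1)·0+(-2)·1+(2)·-1+(-2)·0 = -4
⇒ T^-3 L^7 I^-4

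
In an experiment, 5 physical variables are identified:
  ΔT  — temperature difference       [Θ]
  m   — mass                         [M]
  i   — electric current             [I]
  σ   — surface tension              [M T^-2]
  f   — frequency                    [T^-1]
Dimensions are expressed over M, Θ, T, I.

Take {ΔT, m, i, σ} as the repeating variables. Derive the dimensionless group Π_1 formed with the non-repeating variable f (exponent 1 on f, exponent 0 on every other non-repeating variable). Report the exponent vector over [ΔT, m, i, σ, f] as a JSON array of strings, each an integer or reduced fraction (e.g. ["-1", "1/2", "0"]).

["0", "1/2", "0", "-1/2", "1"]

Dimensional matrix (M×Θ×T×I by ΔT×m×i×σ×f):
  M: [ 0  1  0  1  0]
  Θ: [ 1  0  0  0  0]
  T: [ 0  0  0 -2 -1]
  I: [ 0  0  1  0  0]
Row reduction gives pivot columns ΔT,m,i,σ; rank = 4
Repeat: ΔT,m,i,σ; free: f
RREF:
  r0: [   1    0    0    0    0]
  r1: [   0    1    0    0 -1/2]
  r2: [   0    0    1    0    0]
  r3: [   0    0    0    1  1/2]
Fix exponent of f at 1; solve each RREF row for its pivot's exponent:
  r0: exp(ΔT) + (0)·1 = 0 ⇒ exp(ΔT) = 0
  r1: exp(m) + (-1/2)·1 = 0 ⇒ exp(m) = 1/2
  r2: exp(i) + (0)·1 = 0 ⇒ exp(i) = 0
  r3: exp(σ) + (1/2)·1 = 0 ⇒ exp(σ) = -1/2
Π_1 = m^(1/2) · σ^(-1/2) · f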